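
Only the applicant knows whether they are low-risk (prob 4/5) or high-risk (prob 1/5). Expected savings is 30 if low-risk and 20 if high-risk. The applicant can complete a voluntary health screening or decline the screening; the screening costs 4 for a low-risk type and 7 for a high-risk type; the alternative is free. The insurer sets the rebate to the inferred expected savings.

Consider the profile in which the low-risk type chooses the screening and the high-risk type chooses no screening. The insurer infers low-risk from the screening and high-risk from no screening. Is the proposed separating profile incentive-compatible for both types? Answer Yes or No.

Under these beliefs, the screening earns rebate 30 and no screening earns rebate 20.
low-risk: the screening nets 30 − 4 = 26; no screening nets 20. low-risk prefers the screening.
high-risk: the screening nets 30 − 7 = 23; no screening nets 20. high-risk would deviate to the screening.
high-risk has a profitable deviation, so the profile is not an equilibrium.

No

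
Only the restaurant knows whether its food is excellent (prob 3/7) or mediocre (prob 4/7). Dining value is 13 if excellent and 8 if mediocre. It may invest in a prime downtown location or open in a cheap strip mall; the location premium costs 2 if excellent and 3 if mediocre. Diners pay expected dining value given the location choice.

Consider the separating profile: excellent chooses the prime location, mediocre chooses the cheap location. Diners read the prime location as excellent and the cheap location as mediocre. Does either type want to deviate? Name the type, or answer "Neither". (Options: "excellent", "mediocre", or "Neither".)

mediocre

The prime location pays 13; the cheap location pays 8.
excellent: assigned the prime location, nets 13 − 2 = 11; deviating to the cheap location nets 8.
mediocre: assigned the cheap location, nets 8; deviating to the prime location nets 13 − 3 = 10.
The mediocre type gains 2 by deviating.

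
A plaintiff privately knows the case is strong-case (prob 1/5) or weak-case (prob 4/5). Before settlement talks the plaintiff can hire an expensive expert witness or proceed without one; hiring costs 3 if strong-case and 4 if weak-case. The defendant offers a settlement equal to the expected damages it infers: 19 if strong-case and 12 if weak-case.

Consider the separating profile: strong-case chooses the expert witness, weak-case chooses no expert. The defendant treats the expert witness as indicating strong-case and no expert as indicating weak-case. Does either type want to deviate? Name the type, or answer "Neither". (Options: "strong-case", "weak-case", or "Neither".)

weak-case

The expert witness pays 19; no expert pays 12.
strong-case: assigned the expert witness, nets 19 − 3 = 16; deviating to no expert nets 12.
weak-case: assigned no expert, nets 12; deviating to the expert witness nets 19 − 4 = 15.
The weak-case type gains 3 by deviating.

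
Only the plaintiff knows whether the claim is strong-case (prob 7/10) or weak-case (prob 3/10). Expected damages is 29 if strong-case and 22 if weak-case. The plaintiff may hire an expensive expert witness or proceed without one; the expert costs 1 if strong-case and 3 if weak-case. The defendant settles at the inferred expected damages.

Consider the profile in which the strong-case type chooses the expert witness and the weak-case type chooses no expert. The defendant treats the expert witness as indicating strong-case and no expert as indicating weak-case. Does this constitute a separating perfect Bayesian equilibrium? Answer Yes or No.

No

Under these beliefs, the expert witness earns settlement 29 and no expert earns settlement 22.
strong-case: the expert witness nets 29 − 1 = 28; no expert nets 22. strong-case prefers the expert witness.
weak-case: the expert witness nets 29 − 3 = 26; no expert nets 22. weak-case would deviate to the expert witness.
weak-case has a profitable deviation, so the profile is not an equilibrium.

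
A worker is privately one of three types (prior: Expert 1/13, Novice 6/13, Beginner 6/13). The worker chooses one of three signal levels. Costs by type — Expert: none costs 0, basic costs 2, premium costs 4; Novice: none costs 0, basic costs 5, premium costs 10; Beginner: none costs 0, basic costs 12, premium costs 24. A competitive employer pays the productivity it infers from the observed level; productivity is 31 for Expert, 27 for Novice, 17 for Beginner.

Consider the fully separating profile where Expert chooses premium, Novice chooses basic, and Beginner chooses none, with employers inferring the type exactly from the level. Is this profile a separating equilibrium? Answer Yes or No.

Yes

Separating wages: premium → 31, basic → 27, none → 17.
Expert (assigned premium): none: 17 − 0 = 17; basic: 27 − 2 = 25; premium: 31 − 4 = 27. Expert stays.
Novice (assigned basic): none: 17 − 0 = 17; basic: 27 − 5 = 22; premium: 31 − 10 = 21. Novice stays.
Beginner (assigned none): none: 17 − 0 = 17; basic: 27 − 12 = 15; premium: 31 − 24 = 7. Beginner stays.
Every type prefers its assigned level; separation holds.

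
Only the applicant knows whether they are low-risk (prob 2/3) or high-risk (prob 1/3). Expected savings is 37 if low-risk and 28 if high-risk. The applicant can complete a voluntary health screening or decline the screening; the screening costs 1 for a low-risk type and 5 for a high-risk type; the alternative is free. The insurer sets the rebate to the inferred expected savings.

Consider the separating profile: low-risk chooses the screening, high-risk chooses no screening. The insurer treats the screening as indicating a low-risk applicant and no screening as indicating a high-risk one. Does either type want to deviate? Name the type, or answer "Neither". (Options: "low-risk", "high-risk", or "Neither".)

The screening pays 37; no screening pays 28.
low-risk: assigned the screening, nets 37 − 1 = 36; deviating to no screening nets 28.
high-risk: assigned no screening, nets 28; deviating to the screening nets 37 − 5 = 32.
The high-risk type gains 4 by deviating.

high-risk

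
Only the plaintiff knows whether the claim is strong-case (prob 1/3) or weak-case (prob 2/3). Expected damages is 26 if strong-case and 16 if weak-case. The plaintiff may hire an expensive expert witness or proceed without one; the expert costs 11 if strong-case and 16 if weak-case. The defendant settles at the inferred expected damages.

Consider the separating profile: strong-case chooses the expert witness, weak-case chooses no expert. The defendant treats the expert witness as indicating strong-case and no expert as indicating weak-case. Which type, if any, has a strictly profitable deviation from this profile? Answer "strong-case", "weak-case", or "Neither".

The expert witness pays 26; no expert pays 16.
strong-case: assigned the expert witness, nets 26 − 11 = 15; deviating to no expert nets 16.
weak-case: assigned no expert, nets 16; deviating to the expert witness nets 26 − 16 = 10.
The strong-case type gains 1 by deviating.

strong-case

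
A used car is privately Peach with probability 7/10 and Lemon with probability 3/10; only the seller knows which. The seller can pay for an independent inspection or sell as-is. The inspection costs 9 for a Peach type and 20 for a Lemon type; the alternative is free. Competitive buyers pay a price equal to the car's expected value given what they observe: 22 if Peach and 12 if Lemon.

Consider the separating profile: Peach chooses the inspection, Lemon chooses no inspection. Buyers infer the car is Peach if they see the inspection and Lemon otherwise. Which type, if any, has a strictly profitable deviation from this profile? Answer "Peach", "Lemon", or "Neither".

The inspection pays 22; no inspection pays 12.
Peach: assigned the inspection, nets 22 − 9 = 13; deviating to no inspection nets 12.
Lemon: assigned no inspection, nets 12; deviating to the inspection nets 22 − 20 = 2.
Both types strictly prefer their assigned action; no profitable deviation.

Neither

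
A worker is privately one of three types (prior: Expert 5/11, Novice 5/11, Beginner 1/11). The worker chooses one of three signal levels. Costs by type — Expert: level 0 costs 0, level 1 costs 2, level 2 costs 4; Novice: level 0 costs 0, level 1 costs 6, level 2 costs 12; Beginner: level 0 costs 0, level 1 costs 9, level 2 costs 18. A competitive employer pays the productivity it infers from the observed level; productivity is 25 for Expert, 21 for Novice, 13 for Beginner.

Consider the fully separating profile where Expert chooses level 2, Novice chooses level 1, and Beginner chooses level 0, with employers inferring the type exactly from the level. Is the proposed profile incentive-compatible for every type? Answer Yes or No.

Yes

Separating wages: level 2 → 25, level 1 → 21, level 0 → 13.
Expert (assigned level 2): level 0: 13 − 0 = 13; level 1: 21 − 2 = 19; level 2: 25 − 4 = 21. Expert stays.
Novice (assigned level 1): level 0: 13 − 0 = 13; level 1: 21 − 6 = 15; level 2: 25 − 12 = 13. Novice stays.
Beginner (assigned level 0): level 0: 13 − 0 = 13; level 1: 21 − 9 = 12; level 2: 25 − 18 = 7. Beginner stays.
Every type prefers its assigned level; separation holds.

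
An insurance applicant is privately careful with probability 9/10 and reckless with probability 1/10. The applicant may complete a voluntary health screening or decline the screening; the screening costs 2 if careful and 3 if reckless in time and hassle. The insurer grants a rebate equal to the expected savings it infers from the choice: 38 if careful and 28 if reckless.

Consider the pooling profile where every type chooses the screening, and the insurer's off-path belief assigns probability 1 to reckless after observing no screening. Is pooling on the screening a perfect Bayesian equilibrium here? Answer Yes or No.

On path, the insurer holds the prior and pays 9/10·38 + 1/10·28 = 37. Off path (no screening), believing reckless, it pays 28.
careful: the screening nets 37 − 2 = 35; no screening nets 28. careful stays.
reckless: the screening nets 37 − 3 = 34; no screening nets 28. reckless stays.
No type deviates, so pooling is sustained.

Yes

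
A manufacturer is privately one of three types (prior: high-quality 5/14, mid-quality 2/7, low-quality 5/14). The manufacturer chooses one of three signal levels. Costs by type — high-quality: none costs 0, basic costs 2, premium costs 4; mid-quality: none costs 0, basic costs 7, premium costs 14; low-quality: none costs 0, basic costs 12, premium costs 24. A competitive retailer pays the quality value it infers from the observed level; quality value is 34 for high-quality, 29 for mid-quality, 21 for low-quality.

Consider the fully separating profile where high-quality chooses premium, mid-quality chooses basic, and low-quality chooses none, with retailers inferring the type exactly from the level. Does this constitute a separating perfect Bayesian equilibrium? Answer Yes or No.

Yes

Separating prices: premium → 34, basic → 29, none → 21.
high-quality (assigned premium): none: 21 − 0 = 21; basic: 29 − 2 = 27; premium: 34 − 4 = 30. high-quality stays.
mid-quality (assigned basic): none: 21 − 0 = 21; basic: 29 − 7 = 22; premium: 34 − 14 = 20. mid-quality stays.
low-quality (assigned none): none: 21 − 0 = 21; basic: 29 − 12 = 17; premium: 34 − 24 = 10. low-quality stays.
Every type prefers its assigned level; separation holds.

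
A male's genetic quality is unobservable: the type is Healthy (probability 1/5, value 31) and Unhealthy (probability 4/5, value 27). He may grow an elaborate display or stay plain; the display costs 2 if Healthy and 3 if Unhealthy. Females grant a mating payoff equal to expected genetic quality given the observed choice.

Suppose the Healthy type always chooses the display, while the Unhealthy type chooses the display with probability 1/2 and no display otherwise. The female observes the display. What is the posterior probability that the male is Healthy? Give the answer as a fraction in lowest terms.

1/3

P(the display) = (1/5)·1 + (4/5)·(1/2) = 3/5.
By Bayes' rule, P(Healthy | the display) = (1/5) / (3/5) = 1/3.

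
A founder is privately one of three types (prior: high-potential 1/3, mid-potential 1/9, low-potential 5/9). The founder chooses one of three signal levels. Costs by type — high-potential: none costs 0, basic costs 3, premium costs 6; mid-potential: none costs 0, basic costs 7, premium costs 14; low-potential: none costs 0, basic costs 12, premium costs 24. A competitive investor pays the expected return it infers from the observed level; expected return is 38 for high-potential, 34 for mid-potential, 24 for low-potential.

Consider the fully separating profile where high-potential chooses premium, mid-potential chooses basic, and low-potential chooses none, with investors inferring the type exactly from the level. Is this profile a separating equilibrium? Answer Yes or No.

Yes

Separating valuations: premium → 38, basic → 34, none → 24.
high-potential (assigned premium): none: 24 − 0 = 24; basic: 34 − 3 = 31; premium: 38 − 6 = 32. high-potential stays.
mid-potential (assigned basic): none: 24 − 0 = 24; basic: 34 − 7 = 27; premium: 38 − 14 = 24. mid-potential stays.
low-potential (assigned none): none: 24 − 0 = 24; basic: 34 − 12 = 22; premium: 38 − 24 = 14. low-potential stays.
Every type prefers its assigned level; separation holds.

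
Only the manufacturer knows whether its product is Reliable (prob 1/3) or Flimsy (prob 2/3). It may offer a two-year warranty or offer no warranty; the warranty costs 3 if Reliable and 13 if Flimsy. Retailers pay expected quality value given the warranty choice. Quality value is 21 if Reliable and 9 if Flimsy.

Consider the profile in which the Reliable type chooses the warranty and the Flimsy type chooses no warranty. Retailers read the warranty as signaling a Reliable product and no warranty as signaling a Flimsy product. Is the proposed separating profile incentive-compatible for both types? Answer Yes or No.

Yes

Under these beliefs, the warranty earns price 21 and no warranty earns price 9.
Reliable: the warranty nets 21 − 3 = 18; no warranty nets 9. Reliable prefers the warranty.
Flimsy: the warranty nets 21 − 13 = 8; no warranty nets 9. Flimsy prefers no warranty.
Neither type deviates, so the separating profile is an equilibrium.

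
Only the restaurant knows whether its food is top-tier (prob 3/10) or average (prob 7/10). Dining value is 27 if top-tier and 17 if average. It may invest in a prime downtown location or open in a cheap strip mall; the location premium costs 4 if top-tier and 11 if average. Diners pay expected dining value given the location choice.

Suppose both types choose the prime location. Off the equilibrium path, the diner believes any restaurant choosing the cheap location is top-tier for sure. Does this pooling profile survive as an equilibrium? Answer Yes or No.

On path, the diner holds the prior and pays 3/10·27 + 7/10·17 = 20. Off path (the cheap location), believing top-tier, it pays 27.
top-tier: the prime location nets 20 − 4 = 16; the cheap location nets 27. top-tier would deviate.
average: the prime location nets 20 − 11 = 9; the cheap location nets 27. average would deviate.
A type deviates, so pooling fails.

No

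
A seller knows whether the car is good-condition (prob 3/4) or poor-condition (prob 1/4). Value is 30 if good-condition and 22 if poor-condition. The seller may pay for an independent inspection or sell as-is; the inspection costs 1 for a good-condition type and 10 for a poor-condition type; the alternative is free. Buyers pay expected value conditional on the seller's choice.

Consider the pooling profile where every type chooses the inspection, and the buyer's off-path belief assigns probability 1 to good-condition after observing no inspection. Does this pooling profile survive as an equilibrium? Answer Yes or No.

No

On path, the buyer holds the prior and pays 3/4·30 + 1/4·22 = 28. Off path (no inspection), believing good-condition, it pays 30.
good-condition: the inspection nets 28 − 1 = 27; no inspection nets 30. good-condition would deviate.
poor-condition: the inspection nets 28 − 10 = 18; no inspection nets 30. poor-condition would deviate.
A type deviates, so pooling fails.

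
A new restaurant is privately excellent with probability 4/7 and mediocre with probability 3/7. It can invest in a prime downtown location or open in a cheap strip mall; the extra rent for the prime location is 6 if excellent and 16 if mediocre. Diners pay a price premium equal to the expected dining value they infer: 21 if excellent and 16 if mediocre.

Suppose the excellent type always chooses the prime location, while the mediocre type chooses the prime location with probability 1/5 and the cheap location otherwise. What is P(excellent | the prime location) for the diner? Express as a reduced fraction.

20/23

P(the prime location) = (4/7)·1 + (3/7)·(1/5) = 23/35.
By Bayes' rule, P(excellent | the prime location) = (4/7) / (23/35) = 20/23.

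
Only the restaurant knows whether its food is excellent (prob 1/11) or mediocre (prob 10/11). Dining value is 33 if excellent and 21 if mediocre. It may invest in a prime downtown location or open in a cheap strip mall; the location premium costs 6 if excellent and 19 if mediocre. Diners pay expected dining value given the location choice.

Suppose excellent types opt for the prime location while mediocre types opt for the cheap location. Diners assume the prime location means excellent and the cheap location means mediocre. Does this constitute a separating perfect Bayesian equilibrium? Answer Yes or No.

Under these beliefs, the prime location earns price premium 33 and the cheap location earns price premium 21.
excellent: the prime location nets 33 − 6 = 27; the cheap location nets 21. excellent prefers the prime location.
mediocre: the prime location nets 33 − 19 = 14; the cheap location nets 21. mediocre prefers the cheap location.
Neither type deviates, so the separating profile is an equilibrium.

Yes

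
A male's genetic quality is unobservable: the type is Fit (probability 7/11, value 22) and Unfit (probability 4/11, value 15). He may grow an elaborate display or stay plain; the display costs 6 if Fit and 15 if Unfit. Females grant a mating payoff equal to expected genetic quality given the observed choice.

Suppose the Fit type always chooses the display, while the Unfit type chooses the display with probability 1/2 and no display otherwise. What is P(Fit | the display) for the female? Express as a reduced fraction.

P(the display) = (7/11)·1 + (4/11)·(1/2) = 9/11.
By Bayes' rule, P(Fit | the display) = (7/11) / (9/11) = 7/9.

7/9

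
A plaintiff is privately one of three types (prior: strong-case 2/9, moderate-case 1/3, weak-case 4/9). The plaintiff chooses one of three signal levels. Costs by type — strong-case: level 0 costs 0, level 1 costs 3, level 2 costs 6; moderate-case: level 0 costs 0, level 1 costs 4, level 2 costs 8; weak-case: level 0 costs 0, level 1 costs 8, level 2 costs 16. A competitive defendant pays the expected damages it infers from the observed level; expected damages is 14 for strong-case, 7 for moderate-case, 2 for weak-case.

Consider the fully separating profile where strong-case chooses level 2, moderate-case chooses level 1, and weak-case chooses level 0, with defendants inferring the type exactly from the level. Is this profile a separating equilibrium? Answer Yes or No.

No

Separating settlements: level 2 → 14, level 1 → 7, level 0 → 2.
strong-case (assigned level 2): level 0: 2 − 0 = 2; level 1: 7 − 3 = 4; level 2: 14 − 6 = 8. strong-case stays.
moderate-case (assigned level 1): level 0: 2 − 0 = 2; level 1: 7 − 4 = 3; level 2: 14 − 8 = 6. moderate-case prefers level 2.
weak-case (assigned level 0): level 0: 2 − 0 = 2; level 1: 7 − 8 = -1; level 2: 14 − 16 = -2. weak-case stays.
At least one type deviates; the separating profile fails.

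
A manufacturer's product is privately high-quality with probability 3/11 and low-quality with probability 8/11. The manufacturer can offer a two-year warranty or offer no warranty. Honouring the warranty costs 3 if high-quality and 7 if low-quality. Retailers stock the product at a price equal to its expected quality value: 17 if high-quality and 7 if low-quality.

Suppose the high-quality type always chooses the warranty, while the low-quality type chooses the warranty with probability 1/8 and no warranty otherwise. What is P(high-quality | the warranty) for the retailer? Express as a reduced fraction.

P(the warranty) = (3/11)·1 + (8/11)·(1/8) = 4/11.
By Bayes' rule, P(high-quality | the warranty) = (3/11) / (4/11) = 3/4.

3/4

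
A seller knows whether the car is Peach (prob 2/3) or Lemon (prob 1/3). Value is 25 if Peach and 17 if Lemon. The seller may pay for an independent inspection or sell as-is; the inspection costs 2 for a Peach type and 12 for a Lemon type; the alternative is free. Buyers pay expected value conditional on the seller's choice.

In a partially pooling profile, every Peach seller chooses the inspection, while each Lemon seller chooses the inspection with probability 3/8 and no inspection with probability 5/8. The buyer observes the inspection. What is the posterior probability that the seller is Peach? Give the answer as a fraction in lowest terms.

P(the inspection) = (2/3)·1 + (1/3)·(3/8) = 19/24.
By Bayes' rule, P(Peach | the inspection) = (2/3) / (19/24) = 16/19.

16/19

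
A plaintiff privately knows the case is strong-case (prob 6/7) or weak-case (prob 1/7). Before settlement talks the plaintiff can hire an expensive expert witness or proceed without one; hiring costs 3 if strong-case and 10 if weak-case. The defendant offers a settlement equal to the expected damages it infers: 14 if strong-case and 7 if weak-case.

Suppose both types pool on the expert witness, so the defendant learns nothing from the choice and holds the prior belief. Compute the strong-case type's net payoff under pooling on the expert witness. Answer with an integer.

10

Pooled settlement = 6/7·14 + 1/7·7 = 13.
strong-case pays cost 3 for the expert witness, so net payoff = 13 − 3 = 10.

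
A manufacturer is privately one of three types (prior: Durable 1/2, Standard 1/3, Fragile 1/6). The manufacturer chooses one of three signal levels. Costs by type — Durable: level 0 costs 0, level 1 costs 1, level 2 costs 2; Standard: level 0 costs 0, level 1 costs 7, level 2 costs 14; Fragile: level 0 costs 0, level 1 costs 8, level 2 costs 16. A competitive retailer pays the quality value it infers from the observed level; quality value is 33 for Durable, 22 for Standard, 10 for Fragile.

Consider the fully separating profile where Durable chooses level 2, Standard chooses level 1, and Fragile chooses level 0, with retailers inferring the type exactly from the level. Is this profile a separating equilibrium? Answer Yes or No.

No

Separating prices: level 2 → 33, level 1 → 22, level 0 → 10.
Durable (assigned level 2): level 0: 10 − 0 = 10; level 1: 22 − 1 = 21; level 2: 33 − 2 = 31. Durable stays.
Standard (assigned level 1): level 0: 10 − 0 = 10; level 1: 22 − 7 = 15; level 2: 33 − 14 = 19. Standard prefers level 2.
Fragile (assigned level 0): level 0: 10 − 0 = 10; level 1: 22 − 8 = 14; level 2: 33 − 16 = 17. Fragile prefers level 2.
At least one type deviates; the separating profile fails.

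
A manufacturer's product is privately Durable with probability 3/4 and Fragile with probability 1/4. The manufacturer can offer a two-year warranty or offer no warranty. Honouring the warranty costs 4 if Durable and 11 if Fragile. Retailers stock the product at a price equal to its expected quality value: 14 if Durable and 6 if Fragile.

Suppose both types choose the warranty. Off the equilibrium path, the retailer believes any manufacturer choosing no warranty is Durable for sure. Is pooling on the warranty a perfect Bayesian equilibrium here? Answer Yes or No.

No

On path, the retailer holds the prior and pays 3/4·14 + 1/4·6 = 12. Off path (no warranty), believing Durable, it pays 14.
Durable: the warranty nets 12 − 4 = 8; no warranty nets 14. Durable would deviate.
Fragile: the warranty nets 12 − 11 = 1; no warranty nets 14. Fragile would deviate.
A type deviates, so pooling fails.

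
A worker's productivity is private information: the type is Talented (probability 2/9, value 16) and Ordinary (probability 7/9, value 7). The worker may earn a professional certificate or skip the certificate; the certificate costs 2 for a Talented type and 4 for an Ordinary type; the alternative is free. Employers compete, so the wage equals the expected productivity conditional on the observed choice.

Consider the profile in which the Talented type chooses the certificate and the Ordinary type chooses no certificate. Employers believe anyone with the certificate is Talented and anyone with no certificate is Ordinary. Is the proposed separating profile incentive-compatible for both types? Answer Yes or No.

Under these beliefs, the certificate earns wage 16 and no certificate earns wage 7.
Talented: the certificate nets 16 − 2 = 14; no certificate nets 7. Talented prefers the certificate.
Ordinary: the certificate nets 16 − 4 = 12; no certificate nets 7. Ordinary would deviate to the certificate.
Ordinary has a profitable deviation, so the profile is not an equilibrium.

No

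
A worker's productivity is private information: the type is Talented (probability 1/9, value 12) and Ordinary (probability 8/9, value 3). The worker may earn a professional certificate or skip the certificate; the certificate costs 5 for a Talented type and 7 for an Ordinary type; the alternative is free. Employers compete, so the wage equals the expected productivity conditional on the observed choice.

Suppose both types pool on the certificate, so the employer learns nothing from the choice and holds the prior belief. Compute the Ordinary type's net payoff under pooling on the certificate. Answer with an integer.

-3

Pooled wage = 1/9·12 + 8/9·3 = 4.
Ordinary pays cost 7 for the certificate, so net payoff = 4 − 7 = -3.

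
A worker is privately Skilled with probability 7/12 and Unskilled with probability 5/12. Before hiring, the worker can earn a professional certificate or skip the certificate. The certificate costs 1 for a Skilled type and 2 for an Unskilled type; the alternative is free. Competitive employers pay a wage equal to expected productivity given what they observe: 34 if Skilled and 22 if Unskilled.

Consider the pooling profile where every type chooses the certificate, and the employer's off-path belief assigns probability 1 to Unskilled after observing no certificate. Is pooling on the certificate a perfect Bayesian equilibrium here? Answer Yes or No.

On path, the employer holds the prior and pays 7/12·34 + 5/12·22 = 29. Off path (no certificate), believing Unskilled, it pays 22.
Skilled: the certificate nets 29 − 1 = 28; no certificate nets 22. Skilled stays.
Unskilled: the certificate nets 29 − 2 = 27; no certificate nets 22. Unskilled stays.
No type deviates, so pooling is sustained.

Yes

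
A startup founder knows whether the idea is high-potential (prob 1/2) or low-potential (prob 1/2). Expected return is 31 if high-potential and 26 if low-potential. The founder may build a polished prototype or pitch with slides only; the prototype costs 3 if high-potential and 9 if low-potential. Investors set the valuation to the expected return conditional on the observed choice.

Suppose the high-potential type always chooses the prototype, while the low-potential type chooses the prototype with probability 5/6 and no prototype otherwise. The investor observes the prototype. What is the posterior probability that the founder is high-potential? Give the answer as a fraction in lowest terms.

6/11

P(the prototype) = (1/2)·1 + (1/2)·(5/6) = 11/12.
By Bayes' rule, P(high-potential | the prototype) = (1/2) / (11/12) = 6/11.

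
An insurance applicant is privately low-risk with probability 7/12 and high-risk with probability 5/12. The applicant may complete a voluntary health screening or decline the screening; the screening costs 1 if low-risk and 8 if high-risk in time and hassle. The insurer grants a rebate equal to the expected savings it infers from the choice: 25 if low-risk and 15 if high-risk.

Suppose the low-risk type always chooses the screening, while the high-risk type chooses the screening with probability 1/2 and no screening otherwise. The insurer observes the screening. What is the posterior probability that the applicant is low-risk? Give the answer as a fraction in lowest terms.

P(the screening) = (7/12)·1 + (5/12)·(1/2) = 19/24.
By Bayes' rule, P(low-risk | the screening) = (7/12) / (19/24) = 14/19.

14/19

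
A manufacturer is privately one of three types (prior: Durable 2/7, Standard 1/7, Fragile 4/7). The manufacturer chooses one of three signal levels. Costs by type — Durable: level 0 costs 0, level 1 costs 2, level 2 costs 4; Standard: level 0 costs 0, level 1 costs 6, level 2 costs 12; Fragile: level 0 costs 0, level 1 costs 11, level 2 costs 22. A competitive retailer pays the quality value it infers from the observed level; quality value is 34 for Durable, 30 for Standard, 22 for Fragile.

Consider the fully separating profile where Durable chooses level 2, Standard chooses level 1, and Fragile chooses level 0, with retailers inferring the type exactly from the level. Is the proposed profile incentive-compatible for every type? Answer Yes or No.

Yes

Separating prices: level 2 → 34, level 1 → 30, level 0 → 22.
Durable (assigned level 2): level 0: 22 − 0 = 22; level 1: 30 − 2 = 28; level 2: 34 − 4 = 30. Durable stays.
Standard (assigned level 1): level 0: 22 − 0 = 22; level 1: 30 − 6 = 24; level 2: 34 − 12 = 22. Standard stays.
Fragile (assigned level 0): level 0: 22 − 0 = 22; level 1: 30 − 11 = 19; level 2: 34 − 22 = 12. Fragile stays.
Every type prefers its assigned level; separation holds.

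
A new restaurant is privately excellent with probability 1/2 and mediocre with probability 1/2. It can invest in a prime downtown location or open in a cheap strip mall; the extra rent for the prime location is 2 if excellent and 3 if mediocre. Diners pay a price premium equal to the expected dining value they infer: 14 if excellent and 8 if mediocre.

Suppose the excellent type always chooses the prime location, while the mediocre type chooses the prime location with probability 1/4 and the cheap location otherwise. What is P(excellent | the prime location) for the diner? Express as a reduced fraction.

P(the prime location) = (1/2)·1 + (1/2)·(1/4) = 5/8.
By Bayes' rule, P(excellent | the prime location) = (1/2) / (5/8) = 4/5.

4/5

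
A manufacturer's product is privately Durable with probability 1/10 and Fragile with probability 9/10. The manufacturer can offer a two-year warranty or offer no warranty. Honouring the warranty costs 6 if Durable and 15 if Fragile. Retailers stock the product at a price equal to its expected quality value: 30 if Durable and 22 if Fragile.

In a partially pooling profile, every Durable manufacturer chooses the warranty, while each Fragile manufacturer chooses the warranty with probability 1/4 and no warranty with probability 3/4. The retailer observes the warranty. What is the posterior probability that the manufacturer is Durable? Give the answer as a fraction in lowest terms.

4/13

P(the warranty) = (1/10)·1 + (9/10)·(1/4) = 13/40.
By Bayes' rule, P(Durable | the warranty) = (1/10) / (13/40) = 4/13.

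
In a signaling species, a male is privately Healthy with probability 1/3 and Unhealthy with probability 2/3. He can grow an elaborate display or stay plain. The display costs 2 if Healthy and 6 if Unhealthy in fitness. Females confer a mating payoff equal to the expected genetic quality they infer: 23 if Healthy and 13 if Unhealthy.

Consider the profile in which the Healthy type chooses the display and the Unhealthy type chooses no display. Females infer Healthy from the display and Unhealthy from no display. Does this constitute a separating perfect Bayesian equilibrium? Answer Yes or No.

No

Under these beliefs, the display earns mating payoff 23 and no display earns mating payoff 13.
Healthy: the display nets 23 − 2 = 21; no display nets 13. Healthy prefers the display.
Unhealthy: the display nets 23 − 6 = 17; no display nets 13. Unhealthy would deviate to the display.
Unhealthy has a profitable deviation, so the profile is not an equilibrium.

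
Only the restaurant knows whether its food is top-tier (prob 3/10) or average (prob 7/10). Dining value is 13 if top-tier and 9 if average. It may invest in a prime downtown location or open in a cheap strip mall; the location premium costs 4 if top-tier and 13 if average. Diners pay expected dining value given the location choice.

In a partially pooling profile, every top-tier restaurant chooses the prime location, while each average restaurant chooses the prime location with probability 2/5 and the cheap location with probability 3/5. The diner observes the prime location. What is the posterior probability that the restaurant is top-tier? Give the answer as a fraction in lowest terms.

P(the prime location) = (3/10)·1 + (7/10)·(2/5) = 29/50.
By Bayes' rule, P(top-tier | the prime location) = (3/10) / (29/50) = 15/29.

15/29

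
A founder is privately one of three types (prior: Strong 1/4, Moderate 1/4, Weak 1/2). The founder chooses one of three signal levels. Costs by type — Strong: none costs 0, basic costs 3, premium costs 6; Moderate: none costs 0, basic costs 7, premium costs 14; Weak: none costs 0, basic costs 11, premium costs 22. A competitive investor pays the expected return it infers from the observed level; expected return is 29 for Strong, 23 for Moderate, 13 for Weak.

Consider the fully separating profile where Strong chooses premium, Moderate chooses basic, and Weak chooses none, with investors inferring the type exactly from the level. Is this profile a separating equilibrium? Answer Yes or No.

Separating valuations: premium → 29, basic → 23, none → 13.
Strong (assigned premium): none: 13 − 0 = 13; basic: 23 − 3 = 20; premium: 29 − 6 = 23. Strong stays.
Moderate (assigned basic): none: 13 − 0 = 13; basic: 23 − 7 = 16; premium: 29 − 14 = 15. Moderate stays.
Weak (assigned none): none: 13 − 0 = 13; basic: 23 − 11 = 12; premium: 29 − 22 = 7. Weak stays.
Every type prefers its assigned level; separation holds.

Yes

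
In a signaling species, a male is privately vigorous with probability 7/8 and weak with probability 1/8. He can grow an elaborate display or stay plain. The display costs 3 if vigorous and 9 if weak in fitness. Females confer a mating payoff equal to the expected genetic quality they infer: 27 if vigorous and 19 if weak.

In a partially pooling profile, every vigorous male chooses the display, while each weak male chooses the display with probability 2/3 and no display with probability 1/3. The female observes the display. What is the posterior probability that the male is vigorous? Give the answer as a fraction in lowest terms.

P(the display) = (7/8)·1 + (1/8)·(2/3) = 23/24.
By Bayes' rule, P(vigorous | the display) = (7/8) / (23/24) = 21/23.

21/23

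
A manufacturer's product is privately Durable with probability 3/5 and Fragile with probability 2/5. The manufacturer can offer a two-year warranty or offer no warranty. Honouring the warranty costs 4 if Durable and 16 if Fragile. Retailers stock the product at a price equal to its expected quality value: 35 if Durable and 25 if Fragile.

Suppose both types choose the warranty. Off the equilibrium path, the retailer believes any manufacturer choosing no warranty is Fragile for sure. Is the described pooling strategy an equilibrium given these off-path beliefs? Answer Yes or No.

No

On path, the retailer holds the prior and pays 3/5·35 + 2/5·25 = 31. Off path (no warranty), believing Fragile, it pays 25.
Durable: the warranty nets 31 − 4 = 27; no warranty nets 25. Durable stays.
Fragile: the warranty nets 31 − 16 = 15; no warranty nets 25. Fragile would deviate.
A type deviates, so pooling fails.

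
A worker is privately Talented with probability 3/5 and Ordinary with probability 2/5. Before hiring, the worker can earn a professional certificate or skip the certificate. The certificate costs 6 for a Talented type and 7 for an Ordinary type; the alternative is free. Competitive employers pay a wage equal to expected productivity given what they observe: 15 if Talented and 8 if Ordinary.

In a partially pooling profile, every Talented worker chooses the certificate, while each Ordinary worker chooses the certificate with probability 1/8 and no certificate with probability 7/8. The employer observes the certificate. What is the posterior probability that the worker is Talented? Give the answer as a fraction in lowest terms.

12/13

P(the certificate) = (3/5)·1 + (2/5)·(1/8) = 13/20.
By Bayes' rule, P(Talented | the certificate) = (3/5) / (13/20) = 12/13.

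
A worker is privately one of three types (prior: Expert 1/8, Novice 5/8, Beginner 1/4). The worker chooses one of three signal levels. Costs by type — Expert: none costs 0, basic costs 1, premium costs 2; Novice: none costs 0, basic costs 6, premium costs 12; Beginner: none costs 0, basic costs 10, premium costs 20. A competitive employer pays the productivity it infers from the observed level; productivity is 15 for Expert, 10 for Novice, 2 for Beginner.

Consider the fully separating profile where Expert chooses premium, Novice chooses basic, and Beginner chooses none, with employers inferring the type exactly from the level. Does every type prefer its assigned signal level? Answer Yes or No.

Yes

Separating wages: premium → 15, basic → 10, none → 2.
Expert (assigned premium): none: 2 − 0 = 2; basic: 10 − 1 = 9; premium: 15 − 2 = 13. Expert stays.
Novice (assigned basic): none: 2 − 0 = 2; basic: 10 − 6 = 4; premium: 15 − 12 = 3. Novice stays.
Beginner (assigned none): none: 2 − 0 = 2; basic: 10 − 10 = 0; premium: 15 − 20 = -5. Beginner stays.
Every type prefers its assigned level; separation holds.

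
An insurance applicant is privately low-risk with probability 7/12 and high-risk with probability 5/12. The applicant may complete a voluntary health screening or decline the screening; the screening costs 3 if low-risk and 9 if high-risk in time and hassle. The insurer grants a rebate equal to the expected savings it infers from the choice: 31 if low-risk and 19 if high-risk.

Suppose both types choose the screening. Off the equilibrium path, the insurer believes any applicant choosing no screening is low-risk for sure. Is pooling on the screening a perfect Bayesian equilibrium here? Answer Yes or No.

No

On path, the insurer holds the prior and pays 7/12·31 + 5/12·19 = 26. Off path (no screening), believing low-risk, it pays 31.
low-risk: the screening nets 26 − 3 = 23; no screening nets 31. low-risk would deviate.
high-risk: the screening nets 26 − 9 = 17; no screening nets 31. high-risk would deviate.
A type deviates, so pooling fails.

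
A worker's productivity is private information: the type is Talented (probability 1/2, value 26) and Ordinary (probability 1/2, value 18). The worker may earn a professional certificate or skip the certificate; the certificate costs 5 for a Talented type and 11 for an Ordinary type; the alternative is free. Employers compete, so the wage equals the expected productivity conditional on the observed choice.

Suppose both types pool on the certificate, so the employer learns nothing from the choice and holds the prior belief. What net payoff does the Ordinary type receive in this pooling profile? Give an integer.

11

Pooled wage = 1/2·26 + 1/2·18 = 22.
Ordinary pays cost 11 for the certificate, so net payoff = 22 − 11 = 11.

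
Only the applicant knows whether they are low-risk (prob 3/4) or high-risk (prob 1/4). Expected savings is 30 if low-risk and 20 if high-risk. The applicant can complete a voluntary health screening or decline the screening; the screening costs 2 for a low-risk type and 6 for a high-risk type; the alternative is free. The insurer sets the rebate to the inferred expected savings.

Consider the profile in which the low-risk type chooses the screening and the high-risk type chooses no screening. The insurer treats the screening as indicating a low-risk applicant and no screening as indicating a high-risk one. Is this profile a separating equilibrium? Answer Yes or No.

Under these beliefs, the screening earns rebate 30 and no screening earns rebate 20.
low-risk: the screening nets 30 − 2 = 28; no screening nets 20. low-risk prefers the screening.
high-risk: the screening nets 30 − 6 = 24; no screening nets 20. high-risk would deviate to the screening.
high-risk has a profitable deviation, so the profile is not an equilibrium.

No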